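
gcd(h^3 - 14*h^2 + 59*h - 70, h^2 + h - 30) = h - 5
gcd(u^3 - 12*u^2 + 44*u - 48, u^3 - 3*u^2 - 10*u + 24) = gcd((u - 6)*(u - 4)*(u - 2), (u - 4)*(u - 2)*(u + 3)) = u^2 - 6*u + 8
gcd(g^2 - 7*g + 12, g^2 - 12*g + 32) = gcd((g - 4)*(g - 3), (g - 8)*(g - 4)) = g - 4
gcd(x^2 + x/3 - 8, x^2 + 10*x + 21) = x + 3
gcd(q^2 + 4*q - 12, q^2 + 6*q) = q + 6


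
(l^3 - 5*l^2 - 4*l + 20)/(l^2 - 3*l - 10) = l - 2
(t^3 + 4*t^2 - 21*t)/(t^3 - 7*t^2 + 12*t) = (t + 7)/(t - 4)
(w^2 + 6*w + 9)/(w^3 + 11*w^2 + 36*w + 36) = (w + 3)/(w^2 + 8*w + 12)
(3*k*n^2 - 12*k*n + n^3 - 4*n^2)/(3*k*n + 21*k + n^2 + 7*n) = n*(n - 4)/(n + 7)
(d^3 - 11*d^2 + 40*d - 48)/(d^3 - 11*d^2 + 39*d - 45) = (d^2 - 8*d + 16)/(d^2 - 8*d + 15)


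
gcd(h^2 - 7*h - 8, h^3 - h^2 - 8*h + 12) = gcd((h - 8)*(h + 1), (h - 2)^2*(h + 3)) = 1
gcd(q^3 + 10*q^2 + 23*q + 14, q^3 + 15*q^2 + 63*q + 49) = q^2 + 8*q + 7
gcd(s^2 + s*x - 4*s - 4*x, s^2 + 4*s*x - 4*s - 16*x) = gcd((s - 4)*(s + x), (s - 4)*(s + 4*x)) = s - 4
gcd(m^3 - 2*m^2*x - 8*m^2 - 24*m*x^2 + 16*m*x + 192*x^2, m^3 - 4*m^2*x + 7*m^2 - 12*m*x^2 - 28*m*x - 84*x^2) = -m + 6*x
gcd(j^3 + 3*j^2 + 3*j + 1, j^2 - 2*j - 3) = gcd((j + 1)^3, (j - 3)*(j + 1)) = j + 1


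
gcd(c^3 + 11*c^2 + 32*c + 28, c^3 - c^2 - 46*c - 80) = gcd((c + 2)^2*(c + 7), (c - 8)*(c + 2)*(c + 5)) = c + 2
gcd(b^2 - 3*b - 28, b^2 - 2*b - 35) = b - 7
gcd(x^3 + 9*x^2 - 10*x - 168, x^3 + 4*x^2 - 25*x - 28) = x^2 + 3*x - 28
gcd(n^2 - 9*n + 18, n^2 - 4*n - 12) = n - 6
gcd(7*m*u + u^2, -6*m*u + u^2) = u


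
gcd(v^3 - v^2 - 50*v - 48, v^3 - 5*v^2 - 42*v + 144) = v^2 - 2*v - 48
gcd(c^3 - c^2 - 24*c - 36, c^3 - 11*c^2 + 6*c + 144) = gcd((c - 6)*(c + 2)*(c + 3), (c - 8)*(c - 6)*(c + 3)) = c^2 - 3*c - 18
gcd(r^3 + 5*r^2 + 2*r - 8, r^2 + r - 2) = r^2 + r - 2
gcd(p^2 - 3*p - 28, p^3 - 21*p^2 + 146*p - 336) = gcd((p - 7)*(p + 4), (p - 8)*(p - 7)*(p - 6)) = p - 7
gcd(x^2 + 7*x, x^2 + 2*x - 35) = x + 7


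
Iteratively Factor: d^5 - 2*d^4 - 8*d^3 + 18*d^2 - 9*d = (d - 1)*(d^4 - d^3 - 9*d^2 + 9*d) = (d - 3)*(d - 1)*(d^3 + 2*d^2 - 3*d) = (d - 3)*(d - 1)*(d + 3)*(d^2 - d) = d*(d - 3)*(d - 1)*(d + 3)*(d - 1)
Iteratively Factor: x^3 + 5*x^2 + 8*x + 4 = (x + 2)*(x^2 + 3*x + 2) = (x + 2)^2*(x + 1)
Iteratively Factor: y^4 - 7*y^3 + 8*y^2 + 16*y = (y)*(y^3 - 7*y^2 + 8*y + 16) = y*(y - 4)*(y^2 - 3*y - 4) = y*(y - 4)^2*(y + 1)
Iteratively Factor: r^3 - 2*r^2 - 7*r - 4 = (r + 1)*(r^2 - 3*r - 4) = (r - 4)*(r + 1)*(r + 1)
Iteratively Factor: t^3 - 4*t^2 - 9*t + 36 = (t - 3)*(t^2 - t - 12) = (t - 3)*(t + 3)*(t - 4)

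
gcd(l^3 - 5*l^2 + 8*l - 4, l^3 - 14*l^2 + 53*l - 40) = l - 1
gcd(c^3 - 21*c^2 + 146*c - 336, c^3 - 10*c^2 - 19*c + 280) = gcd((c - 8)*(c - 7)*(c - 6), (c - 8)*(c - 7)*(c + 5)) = c^2 - 15*c + 56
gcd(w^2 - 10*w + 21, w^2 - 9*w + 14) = w - 7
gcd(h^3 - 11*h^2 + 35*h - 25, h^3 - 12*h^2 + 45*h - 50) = h^2 - 10*h + 25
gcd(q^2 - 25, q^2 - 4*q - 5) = q - 5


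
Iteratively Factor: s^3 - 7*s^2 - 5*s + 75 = (s + 3)*(s^2 - 10*s + 25) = (s - 5)*(s + 3)*(s - 5)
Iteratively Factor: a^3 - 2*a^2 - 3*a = (a + 1)*(a^2 - 3*a) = (a - 3)*(a + 1)*(a)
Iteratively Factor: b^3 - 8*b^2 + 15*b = (b - 3)*(b^2 - 5*b) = b*(b - 3)*(b - 5)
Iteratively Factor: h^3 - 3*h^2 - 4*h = (h + 1)*(h^2 - 4*h) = h*(h + 1)*(h - 4)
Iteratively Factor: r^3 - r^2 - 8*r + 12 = (r + 3)*(r^2 - 4*r + 4) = (r - 2)*(r + 3)*(r - 2)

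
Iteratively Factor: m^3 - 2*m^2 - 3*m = (m - 3)*(m^2 + m) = (m - 3)*(m + 1)*(m)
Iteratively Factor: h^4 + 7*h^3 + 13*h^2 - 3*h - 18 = (h + 2)*(h^3 + 5*h^2 + 3*h - 9) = (h - 1)*(h + 2)*(h^2 + 6*h + 9) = (h - 1)*(h + 2)*(h + 3)*(h + 3)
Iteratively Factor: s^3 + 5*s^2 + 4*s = (s + 1)*(s^2 + 4*s) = s*(s + 1)*(s + 4)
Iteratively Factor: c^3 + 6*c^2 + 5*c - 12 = (c + 3)*(c^2 + 3*c - 4) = (c - 1)*(c + 3)*(c + 4)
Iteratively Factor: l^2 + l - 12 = (l - 3)*(l + 4)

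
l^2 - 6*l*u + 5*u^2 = (l - 5*u)*(l - u)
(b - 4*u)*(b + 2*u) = b^2 - 2*b*u - 8*u^2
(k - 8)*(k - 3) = k^2 - 11*k + 24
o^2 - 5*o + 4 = (o - 4)*(o - 1)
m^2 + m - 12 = (m - 3)*(m + 4)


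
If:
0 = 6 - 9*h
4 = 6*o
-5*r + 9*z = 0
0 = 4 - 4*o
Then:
No Solution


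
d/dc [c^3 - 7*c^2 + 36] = c*(3*c - 14)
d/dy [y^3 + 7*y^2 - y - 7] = 3*y^2 + 14*y - 1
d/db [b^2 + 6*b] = 2*b + 6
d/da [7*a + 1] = 7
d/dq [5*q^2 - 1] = 10*q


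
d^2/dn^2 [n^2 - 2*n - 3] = 2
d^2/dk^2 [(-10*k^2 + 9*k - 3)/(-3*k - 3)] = 44/(3*(k^3 + 3*k^2 + 3*k + 1))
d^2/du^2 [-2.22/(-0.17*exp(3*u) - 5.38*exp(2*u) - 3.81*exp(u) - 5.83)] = (2.22*(0.51*exp(2*u) + 10.76*exp(u) + 3.81)*(1.02*exp(2*u) + 21.52*exp(u) + 7.62)*exp(u) - (3.3966*exp(2*u) + 47.7744*exp(u) + 8.4582)*(0.17*exp(3*u) + 5.38*exp(2*u) + 3.81*exp(u) + 5.83))*exp(u)/(0.17*exp(3*u) + 5.38*exp(2*u) + 3.81*exp(u) + 5.83)^3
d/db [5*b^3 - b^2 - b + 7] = 15*b^2 - 2*b - 1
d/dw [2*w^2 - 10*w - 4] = 4*w - 10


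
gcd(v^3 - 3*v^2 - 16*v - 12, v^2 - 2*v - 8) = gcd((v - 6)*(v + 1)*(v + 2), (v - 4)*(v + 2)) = v + 2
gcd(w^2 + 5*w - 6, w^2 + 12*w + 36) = w + 6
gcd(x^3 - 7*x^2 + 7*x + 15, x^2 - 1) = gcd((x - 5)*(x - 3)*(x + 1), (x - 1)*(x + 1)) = x + 1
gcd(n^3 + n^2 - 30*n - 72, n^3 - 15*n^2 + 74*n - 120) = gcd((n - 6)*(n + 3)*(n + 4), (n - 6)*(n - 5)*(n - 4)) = n - 6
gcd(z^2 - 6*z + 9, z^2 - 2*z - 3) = z - 3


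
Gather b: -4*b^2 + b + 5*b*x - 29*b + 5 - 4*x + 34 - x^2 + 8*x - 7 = -4*b^2 + b*(5*x - 28) - x^2 + 4*x + 32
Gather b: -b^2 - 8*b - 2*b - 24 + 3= -b^2 - 10*b - 21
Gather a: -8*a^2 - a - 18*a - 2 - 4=-8*a^2 - 19*a - 6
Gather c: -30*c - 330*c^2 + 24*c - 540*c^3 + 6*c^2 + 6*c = -540*c^3 - 324*c^2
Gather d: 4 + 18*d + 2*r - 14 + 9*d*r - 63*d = d*(9*r - 45) + 2*r - 10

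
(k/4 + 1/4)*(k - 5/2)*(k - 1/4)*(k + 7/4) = k^4/4 - 83*k^2/64 - 99*k/128 + 35/128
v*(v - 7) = v^2 - 7*v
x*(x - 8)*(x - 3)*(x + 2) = x^4 - 9*x^3 + 2*x^2 + 48*x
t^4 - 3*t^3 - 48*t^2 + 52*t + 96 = (t - 8)*(t - 2)*(t + 1)*(t + 6)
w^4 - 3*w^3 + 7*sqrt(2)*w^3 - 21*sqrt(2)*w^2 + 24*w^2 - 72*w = w*(w - 3)*(w + 3*sqrt(2))*(w + 4*sqrt(2))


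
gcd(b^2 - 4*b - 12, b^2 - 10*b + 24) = b - 6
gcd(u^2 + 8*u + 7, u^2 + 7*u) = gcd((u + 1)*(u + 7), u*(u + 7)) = u + 7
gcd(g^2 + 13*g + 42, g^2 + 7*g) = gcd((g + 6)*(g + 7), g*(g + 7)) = g + 7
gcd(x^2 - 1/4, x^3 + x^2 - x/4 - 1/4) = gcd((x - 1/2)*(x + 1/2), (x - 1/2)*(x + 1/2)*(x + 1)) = x^2 - 1/4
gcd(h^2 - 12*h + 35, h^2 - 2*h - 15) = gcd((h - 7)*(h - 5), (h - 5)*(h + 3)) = h - 5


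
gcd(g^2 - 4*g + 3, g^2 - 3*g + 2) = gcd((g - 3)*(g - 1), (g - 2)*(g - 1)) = g - 1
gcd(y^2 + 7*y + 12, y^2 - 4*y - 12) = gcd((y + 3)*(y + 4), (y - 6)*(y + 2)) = 1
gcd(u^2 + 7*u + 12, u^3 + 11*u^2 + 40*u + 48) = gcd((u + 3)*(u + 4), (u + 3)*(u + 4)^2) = u^2 + 7*u + 12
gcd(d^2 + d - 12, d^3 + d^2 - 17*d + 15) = d - 3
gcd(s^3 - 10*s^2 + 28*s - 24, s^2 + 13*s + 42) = 1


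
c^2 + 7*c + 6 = (c + 1)*(c + 6)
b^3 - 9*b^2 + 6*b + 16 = (b - 8)*(b - 2)*(b + 1)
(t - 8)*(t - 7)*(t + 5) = t^3 - 10*t^2 - 19*t + 280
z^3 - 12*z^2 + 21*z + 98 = (z - 7)^2*(z + 2)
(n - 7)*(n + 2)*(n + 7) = n^3 + 2*n^2 - 49*n - 98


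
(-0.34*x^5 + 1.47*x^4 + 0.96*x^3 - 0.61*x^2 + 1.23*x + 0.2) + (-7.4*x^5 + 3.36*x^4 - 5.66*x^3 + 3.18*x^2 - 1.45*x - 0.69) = -7.74*x^5 + 4.83*x^4 - 4.7*x^3 + 2.57*x^2 - 0.22*x - 0.49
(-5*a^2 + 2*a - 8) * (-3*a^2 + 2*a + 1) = 15*a^4 - 16*a^3 + 23*a^2 - 14*a - 8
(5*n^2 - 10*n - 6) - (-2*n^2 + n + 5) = 7*n^2 - 11*n - 11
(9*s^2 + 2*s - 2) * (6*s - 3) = 54*s^3 - 15*s^2 - 18*s + 6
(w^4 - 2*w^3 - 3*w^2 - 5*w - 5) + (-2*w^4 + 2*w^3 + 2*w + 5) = -w^4 - 3*w^2 - 3*w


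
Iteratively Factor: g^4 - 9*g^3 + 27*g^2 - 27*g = (g)*(g^3 - 9*g^2 + 27*g - 27) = g*(g - 3)*(g^2 - 6*g + 9) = g*(g - 3)^2*(g - 3)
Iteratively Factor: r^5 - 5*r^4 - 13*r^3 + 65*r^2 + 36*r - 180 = (r + 3)*(r^4 - 8*r^3 + 11*r^2 + 32*r - 60) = (r - 5)*(r + 3)*(r^3 - 3*r^2 - 4*r + 12) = (r - 5)*(r - 2)*(r + 3)*(r^2 - r - 6) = (r - 5)*(r - 2)*(r + 2)*(r + 3)*(r - 3)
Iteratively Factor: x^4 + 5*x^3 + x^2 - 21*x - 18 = (x + 1)*(x^3 + 4*x^2 - 3*x - 18) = (x + 1)*(x + 3)*(x^2 + x - 6) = (x + 1)*(x + 3)^2*(x - 2)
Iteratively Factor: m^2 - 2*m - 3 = (m + 1)*(m - 3)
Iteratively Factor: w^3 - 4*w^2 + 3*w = (w - 1)*(w^2 - 3*w) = (w - 3)*(w - 1)*(w)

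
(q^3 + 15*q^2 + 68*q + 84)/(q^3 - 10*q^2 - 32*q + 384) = (q^2 + 9*q + 14)/(q^2 - 16*q + 64)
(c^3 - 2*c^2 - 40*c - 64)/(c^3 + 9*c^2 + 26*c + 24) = (c - 8)/(c + 3)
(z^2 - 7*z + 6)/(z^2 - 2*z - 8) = (-z^2 + 7*z - 6)/(-z^2 + 2*z + 8)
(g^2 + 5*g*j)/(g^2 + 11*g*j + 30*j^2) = g/(g + 6*j)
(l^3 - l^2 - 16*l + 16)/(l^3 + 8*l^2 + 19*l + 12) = (l^2 - 5*l + 4)/(l^2 + 4*l + 3)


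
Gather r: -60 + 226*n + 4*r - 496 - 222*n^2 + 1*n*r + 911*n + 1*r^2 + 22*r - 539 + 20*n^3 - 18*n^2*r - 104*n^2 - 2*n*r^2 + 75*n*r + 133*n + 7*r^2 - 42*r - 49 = 20*n^3 - 326*n^2 + 1270*n + r^2*(8 - 2*n) + r*(-18*n^2 + 76*n - 16) - 1144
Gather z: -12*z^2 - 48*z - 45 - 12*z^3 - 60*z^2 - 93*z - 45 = -12*z^3 - 72*z^2 - 141*z - 90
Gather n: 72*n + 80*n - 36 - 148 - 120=152*n - 304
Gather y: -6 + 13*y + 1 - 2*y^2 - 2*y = -2*y^2 + 11*y - 5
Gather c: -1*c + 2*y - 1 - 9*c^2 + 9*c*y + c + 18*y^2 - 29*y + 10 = -9*c^2 + 9*c*y + 18*y^2 - 27*y + 9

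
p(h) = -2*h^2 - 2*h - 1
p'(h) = -4*h - 2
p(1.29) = -6.91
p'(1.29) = -7.16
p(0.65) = -3.14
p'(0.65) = -4.60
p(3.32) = -29.68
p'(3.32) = -15.28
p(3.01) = -25.14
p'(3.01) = -14.04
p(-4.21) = -28.03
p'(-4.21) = 14.84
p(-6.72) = -77.88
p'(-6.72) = 24.88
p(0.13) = -1.29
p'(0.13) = -2.52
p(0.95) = -4.70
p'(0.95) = -5.80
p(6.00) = -85.00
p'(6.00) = -26.00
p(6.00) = -85.00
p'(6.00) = -26.00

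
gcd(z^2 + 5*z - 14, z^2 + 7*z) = z + 7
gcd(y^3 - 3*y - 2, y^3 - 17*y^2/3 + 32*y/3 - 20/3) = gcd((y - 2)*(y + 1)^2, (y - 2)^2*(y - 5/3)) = y - 2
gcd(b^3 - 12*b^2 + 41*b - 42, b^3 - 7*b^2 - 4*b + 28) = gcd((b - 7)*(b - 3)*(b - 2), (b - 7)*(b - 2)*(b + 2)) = b^2 - 9*b + 14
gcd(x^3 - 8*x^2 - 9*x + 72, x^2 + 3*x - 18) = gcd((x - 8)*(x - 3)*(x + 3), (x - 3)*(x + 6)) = x - 3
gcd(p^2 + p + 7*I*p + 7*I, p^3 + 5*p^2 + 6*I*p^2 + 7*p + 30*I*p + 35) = p + 7*I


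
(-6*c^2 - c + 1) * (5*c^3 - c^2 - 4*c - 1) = -30*c^5 + c^4 + 30*c^3 + 9*c^2 - 3*c - 1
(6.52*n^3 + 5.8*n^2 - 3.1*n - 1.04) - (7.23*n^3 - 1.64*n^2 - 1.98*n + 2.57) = -0.710000000000001*n^3 + 7.44*n^2 - 1.12*n - 3.61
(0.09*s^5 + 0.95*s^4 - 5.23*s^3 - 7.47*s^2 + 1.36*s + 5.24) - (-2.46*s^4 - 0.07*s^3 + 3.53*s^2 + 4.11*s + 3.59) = 0.09*s^5 + 3.41*s^4 - 5.16*s^3 - 11.0*s^2 - 2.75*s + 1.65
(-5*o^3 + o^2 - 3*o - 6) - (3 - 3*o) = -5*o^3 + o^2 - 9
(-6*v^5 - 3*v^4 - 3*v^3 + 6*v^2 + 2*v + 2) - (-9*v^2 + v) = -6*v^5 - 3*v^4 - 3*v^3 + 15*v^2 + v + 2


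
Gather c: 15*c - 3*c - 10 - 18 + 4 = 12*c - 24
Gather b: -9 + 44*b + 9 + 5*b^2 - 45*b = 5*b^2 - b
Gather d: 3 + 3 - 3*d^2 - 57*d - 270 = -3*d^2 - 57*d - 264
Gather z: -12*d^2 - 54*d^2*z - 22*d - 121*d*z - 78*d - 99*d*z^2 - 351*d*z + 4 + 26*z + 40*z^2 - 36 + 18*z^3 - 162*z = -12*d^2 - 100*d + 18*z^3 + z^2*(40 - 99*d) + z*(-54*d^2 - 472*d - 136) - 32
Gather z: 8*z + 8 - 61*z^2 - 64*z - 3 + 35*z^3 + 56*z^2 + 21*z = 35*z^3 - 5*z^2 - 35*z + 5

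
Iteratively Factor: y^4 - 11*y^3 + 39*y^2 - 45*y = (y)*(y^3 - 11*y^2 + 39*y - 45) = y*(y - 3)*(y^2 - 8*y + 15) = y*(y - 5)*(y - 3)*(y - 3)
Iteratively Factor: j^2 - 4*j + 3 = (j - 1)*(j - 3)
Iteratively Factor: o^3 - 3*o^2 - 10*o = (o)*(o^2 - 3*o - 10) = o*(o - 5)*(o + 2)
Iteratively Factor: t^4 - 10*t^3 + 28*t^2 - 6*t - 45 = (t + 1)*(t^3 - 11*t^2 + 39*t - 45) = (t - 5)*(t + 1)*(t^2 - 6*t + 9) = (t - 5)*(t - 3)*(t + 1)*(t - 3)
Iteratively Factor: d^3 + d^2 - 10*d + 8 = (d - 2)*(d^2 + 3*d - 4) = (d - 2)*(d - 1)*(d + 4)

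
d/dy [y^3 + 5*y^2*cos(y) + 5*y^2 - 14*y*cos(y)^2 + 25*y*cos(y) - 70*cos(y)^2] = -5*y^2*sin(y) + 3*y^2 - 25*y*sin(y) + 14*y*sin(2*y) + 10*y*cos(y) + 10*y + 70*sin(2*y) - 14*cos(y)^2 + 25*cos(y)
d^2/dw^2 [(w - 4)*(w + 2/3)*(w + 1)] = 6*w - 14/3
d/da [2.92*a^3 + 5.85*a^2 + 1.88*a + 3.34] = 8.76*a^2 + 11.7*a + 1.88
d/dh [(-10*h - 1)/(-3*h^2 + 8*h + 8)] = 6*(-5*h^2 - h - 12)/(9*h^4 - 48*h^3 + 16*h^2 + 128*h + 64)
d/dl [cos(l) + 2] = -sin(l)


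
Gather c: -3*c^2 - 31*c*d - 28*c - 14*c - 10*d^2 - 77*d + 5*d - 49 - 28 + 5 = -3*c^2 + c*(-31*d - 42) - 10*d^2 - 72*d - 72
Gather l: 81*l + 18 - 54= 81*l - 36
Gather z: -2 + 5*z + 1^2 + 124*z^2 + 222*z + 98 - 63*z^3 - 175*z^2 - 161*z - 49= -63*z^3 - 51*z^2 + 66*z + 48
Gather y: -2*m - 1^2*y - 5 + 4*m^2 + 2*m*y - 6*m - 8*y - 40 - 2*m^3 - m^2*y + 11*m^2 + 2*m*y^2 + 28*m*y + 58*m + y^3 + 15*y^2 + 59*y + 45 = -2*m^3 + 15*m^2 + 50*m + y^3 + y^2*(2*m + 15) + y*(-m^2 + 30*m + 50)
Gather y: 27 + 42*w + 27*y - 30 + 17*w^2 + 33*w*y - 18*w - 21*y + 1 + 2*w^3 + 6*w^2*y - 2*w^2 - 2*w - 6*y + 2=2*w^3 + 15*w^2 + 22*w + y*(6*w^2 + 33*w)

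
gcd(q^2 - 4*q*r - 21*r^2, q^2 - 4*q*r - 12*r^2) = 1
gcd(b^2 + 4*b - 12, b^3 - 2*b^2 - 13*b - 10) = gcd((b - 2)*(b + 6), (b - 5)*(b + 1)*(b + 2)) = 1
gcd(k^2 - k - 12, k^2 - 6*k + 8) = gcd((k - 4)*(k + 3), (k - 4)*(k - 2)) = k - 4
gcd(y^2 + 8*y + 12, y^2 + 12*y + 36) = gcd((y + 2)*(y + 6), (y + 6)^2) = y + 6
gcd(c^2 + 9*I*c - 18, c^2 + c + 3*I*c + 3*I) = c + 3*I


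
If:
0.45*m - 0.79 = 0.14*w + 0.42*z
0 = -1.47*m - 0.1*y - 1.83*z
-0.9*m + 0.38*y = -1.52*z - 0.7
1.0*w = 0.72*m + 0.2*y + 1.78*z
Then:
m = 0.85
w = -0.22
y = 3.75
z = -0.89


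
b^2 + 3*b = b*(b + 3)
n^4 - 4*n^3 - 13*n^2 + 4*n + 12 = (n - 6)*(n - 1)*(n + 1)*(n + 2)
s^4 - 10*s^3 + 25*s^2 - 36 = (s - 6)*(s - 3)*(s - 2)*(s + 1)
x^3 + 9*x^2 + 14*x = x*(x + 2)*(x + 7)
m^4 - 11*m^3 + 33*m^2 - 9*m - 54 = (m - 6)*(m - 3)^2*(m + 1)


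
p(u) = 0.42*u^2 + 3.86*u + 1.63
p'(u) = 0.84*u + 3.86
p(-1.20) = -2.40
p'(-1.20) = 2.85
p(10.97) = 94.52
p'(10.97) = 13.07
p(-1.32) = -2.73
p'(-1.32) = 2.75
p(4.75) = 29.44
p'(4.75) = 7.85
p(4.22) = 25.40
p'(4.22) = 7.40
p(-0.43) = 0.05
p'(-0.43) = 3.50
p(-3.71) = -6.91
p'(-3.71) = 0.74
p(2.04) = 11.25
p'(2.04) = 5.57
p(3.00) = 16.99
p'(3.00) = 6.38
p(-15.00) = 38.23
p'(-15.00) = -8.74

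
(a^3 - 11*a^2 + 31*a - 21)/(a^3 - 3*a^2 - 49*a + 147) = (a - 1)/(a + 7)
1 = 1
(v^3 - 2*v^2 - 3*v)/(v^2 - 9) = v*(v + 1)/(v + 3)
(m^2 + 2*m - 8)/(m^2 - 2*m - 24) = (m - 2)/(m - 6)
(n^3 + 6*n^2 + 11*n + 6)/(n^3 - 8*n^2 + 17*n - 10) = (n^3 + 6*n^2 + 11*n + 6)/(n^3 - 8*n^2 + 17*n - 10)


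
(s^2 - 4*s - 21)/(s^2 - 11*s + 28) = (s + 3)/(s - 4)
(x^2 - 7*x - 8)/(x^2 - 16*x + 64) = (x + 1)/(x - 8)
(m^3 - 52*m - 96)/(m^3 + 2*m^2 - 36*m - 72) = (m - 8)/(m - 6)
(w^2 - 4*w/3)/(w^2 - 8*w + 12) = w*(3*w - 4)/(3*(w^2 - 8*w + 12))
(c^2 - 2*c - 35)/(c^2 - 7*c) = (c + 5)/c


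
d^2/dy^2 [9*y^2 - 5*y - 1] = 18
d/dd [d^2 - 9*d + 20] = 2*d - 9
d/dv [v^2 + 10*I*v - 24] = 2*v + 10*I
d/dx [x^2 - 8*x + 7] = 2*x - 8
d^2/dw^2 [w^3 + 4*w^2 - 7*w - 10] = 6*w + 8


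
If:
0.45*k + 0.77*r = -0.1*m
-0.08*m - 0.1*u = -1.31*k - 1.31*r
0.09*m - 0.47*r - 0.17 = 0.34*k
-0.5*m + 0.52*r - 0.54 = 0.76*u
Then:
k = 0.25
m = 1.23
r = -0.31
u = -1.73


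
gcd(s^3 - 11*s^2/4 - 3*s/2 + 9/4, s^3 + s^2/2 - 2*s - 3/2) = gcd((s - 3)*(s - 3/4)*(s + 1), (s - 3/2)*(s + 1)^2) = s + 1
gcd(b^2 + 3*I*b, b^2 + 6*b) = b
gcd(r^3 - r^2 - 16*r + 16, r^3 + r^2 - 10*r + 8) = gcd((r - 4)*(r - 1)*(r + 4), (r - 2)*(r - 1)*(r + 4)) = r^2 + 3*r - 4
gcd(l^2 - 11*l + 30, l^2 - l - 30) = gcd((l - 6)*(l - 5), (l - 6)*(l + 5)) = l - 6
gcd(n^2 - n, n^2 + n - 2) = n - 1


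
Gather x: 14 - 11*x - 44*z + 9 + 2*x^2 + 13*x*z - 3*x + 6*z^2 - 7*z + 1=2*x^2 + x*(13*z - 14) + 6*z^2 - 51*z + 24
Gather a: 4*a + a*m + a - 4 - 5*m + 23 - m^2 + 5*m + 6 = a*(m + 5) - m^2 + 25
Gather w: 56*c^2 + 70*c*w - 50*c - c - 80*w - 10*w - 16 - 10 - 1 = 56*c^2 - 51*c + w*(70*c - 90) - 27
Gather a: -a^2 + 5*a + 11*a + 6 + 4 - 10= -a^2 + 16*a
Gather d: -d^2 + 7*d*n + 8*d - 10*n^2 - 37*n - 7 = -d^2 + d*(7*n + 8) - 10*n^2 - 37*n - 7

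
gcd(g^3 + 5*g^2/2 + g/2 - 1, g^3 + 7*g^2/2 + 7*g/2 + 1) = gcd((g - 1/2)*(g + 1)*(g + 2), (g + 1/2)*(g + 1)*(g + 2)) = g^2 + 3*g + 2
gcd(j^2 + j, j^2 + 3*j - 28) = 1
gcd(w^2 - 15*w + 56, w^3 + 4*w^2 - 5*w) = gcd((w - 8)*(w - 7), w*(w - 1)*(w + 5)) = 1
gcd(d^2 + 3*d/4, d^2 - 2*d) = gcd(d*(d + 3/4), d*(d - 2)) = d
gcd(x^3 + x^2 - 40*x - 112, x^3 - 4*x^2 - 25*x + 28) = x^2 - 3*x - 28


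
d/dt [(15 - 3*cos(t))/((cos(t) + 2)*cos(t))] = 3*(-sin(t) + 10*sin(t)/cos(t)^2 + 10*tan(t))/(cos(t) + 2)^2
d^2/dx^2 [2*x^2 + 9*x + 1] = 4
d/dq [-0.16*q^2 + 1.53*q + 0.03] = 1.53 - 0.32*q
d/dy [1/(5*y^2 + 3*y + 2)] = (-10*y - 3)/(5*y^2 + 3*y + 2)^2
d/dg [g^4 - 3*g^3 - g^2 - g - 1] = 4*g^3 - 9*g^2 - 2*g - 1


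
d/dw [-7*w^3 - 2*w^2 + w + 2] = -21*w^2 - 4*w + 1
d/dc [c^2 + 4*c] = 2*c + 4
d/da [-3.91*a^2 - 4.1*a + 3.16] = -7.82*a - 4.1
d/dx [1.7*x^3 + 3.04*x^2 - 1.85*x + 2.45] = 5.1*x^2 + 6.08*x - 1.85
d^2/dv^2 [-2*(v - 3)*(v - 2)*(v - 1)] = 24 - 12*v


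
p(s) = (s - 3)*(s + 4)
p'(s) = 2*s + 1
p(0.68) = -10.86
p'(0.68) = 2.36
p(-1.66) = -10.90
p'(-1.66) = -2.32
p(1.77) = -7.10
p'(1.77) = 4.54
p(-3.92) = -0.55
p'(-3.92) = -6.84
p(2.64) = -2.39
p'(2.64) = 6.28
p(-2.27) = -9.12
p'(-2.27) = -3.54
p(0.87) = -10.37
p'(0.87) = 2.74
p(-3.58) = -2.76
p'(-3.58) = -6.16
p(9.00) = 78.00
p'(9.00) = 19.00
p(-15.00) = 198.00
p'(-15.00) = -29.00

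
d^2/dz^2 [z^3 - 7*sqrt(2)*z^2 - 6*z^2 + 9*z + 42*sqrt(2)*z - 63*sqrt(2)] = 6*z - 14*sqrt(2) - 12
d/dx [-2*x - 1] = -2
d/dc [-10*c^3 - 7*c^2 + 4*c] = -30*c^2 - 14*c + 4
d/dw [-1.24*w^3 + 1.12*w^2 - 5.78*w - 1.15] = -3.72*w^2 + 2.24*w - 5.78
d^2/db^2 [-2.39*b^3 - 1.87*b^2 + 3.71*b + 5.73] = -14.34*b - 3.74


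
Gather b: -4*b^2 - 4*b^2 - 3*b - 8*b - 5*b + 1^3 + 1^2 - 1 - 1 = -8*b^2 - 16*b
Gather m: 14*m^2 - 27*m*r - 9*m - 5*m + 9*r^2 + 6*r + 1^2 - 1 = 14*m^2 + m*(-27*r - 14) + 9*r^2 + 6*r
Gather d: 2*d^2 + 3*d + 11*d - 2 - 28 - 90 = 2*d^2 + 14*d - 120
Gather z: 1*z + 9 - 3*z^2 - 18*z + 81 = -3*z^2 - 17*z + 90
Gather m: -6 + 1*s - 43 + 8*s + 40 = 9*s - 9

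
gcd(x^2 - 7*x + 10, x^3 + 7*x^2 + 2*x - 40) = x - 2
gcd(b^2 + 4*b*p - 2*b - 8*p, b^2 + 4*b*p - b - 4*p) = b + 4*p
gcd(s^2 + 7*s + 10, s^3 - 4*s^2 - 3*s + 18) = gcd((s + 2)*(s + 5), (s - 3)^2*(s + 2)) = s + 2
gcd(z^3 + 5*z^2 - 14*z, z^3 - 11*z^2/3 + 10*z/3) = z^2 - 2*z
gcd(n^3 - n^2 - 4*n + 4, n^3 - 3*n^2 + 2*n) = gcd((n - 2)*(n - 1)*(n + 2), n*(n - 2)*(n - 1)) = n^2 - 3*n + 2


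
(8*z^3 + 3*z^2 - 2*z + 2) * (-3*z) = -24*z^4 - 9*z^3 + 6*z^2 - 6*z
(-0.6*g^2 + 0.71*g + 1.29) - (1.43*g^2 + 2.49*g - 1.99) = -2.03*g^2 - 1.78*g + 3.28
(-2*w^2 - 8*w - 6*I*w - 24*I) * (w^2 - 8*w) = -2*w^4 + 8*w^3 - 6*I*w^3 + 64*w^2 + 24*I*w^2 + 192*I*w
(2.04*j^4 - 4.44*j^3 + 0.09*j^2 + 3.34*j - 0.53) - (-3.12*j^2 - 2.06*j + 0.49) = 2.04*j^4 - 4.44*j^3 + 3.21*j^2 + 5.4*j - 1.02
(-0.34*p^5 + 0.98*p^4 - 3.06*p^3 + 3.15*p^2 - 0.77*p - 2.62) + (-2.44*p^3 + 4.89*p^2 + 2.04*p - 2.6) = -0.34*p^5 + 0.98*p^4 - 5.5*p^3 + 8.04*p^2 + 1.27*p - 5.22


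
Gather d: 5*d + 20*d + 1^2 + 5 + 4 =25*d + 10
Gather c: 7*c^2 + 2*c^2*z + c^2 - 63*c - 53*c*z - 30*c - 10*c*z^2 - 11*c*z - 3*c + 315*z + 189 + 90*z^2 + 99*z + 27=c^2*(2*z + 8) + c*(-10*z^2 - 64*z - 96) + 90*z^2 + 414*z + 216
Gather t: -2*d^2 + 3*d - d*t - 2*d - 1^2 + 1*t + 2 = -2*d^2 + d + t*(1 - d) + 1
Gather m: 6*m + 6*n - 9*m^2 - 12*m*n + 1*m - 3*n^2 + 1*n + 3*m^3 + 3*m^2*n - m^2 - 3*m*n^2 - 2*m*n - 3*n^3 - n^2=3*m^3 + m^2*(3*n - 10) + m*(-3*n^2 - 14*n + 7) - 3*n^3 - 4*n^2 + 7*n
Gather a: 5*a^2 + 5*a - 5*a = 5*a^2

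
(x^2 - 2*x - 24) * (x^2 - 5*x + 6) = x^4 - 7*x^3 - 8*x^2 + 108*x - 144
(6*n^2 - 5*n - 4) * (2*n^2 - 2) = 12*n^4 - 10*n^3 - 20*n^2 + 10*n + 8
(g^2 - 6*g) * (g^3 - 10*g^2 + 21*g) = g^5 - 16*g^4 + 81*g^3 - 126*g^2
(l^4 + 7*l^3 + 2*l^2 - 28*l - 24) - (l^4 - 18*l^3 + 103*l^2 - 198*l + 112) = 25*l^3 - 101*l^2 + 170*l - 136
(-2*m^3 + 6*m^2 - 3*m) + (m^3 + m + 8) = -m^3 + 6*m^2 - 2*m + 8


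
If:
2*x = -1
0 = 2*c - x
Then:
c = -1/4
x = -1/2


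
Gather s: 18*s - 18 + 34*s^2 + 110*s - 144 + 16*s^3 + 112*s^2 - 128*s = 16*s^3 + 146*s^2 - 162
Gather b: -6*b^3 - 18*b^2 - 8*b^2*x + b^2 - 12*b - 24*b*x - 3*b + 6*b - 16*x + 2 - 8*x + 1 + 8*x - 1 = -6*b^3 + b^2*(-8*x - 17) + b*(-24*x - 9) - 16*x + 2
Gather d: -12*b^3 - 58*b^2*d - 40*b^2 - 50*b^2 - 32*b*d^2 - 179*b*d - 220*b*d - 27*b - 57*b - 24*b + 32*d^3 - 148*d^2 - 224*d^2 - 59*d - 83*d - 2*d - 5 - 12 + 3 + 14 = -12*b^3 - 90*b^2 - 108*b + 32*d^3 + d^2*(-32*b - 372) + d*(-58*b^2 - 399*b - 144)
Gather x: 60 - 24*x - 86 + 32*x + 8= 8*x - 18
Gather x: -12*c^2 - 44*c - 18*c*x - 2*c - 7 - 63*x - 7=-12*c^2 - 46*c + x*(-18*c - 63) - 14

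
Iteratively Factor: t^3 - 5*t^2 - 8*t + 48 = (t - 4)*(t^2 - t - 12) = (t - 4)*(t + 3)*(t - 4)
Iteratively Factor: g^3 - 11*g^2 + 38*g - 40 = (g - 2)*(g^2 - 9*g + 20) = (g - 5)*(g - 2)*(g - 4)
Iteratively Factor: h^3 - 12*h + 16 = (h + 4)*(h^2 - 4*h + 4) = (h - 2)*(h + 4)*(h - 2)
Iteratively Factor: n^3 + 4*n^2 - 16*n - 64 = (n - 4)*(n^2 + 8*n + 16) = (n - 4)*(n + 4)*(n + 4)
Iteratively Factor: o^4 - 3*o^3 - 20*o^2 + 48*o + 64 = (o + 1)*(o^3 - 4*o^2 - 16*o + 64) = (o + 1)*(o + 4)*(o^2 - 8*o + 16) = (o - 4)*(o + 1)*(o + 4)*(o - 4)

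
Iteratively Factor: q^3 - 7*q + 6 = (q + 3)*(q^2 - 3*q + 2) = (q - 2)*(q + 3)*(q - 1)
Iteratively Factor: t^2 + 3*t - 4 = (t - 1)*(t + 4)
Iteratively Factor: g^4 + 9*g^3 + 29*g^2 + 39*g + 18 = (g + 3)*(g^3 + 6*g^2 + 11*g + 6) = (g + 2)*(g + 3)*(g^2 + 4*g + 3) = (g + 1)*(g + 2)*(g + 3)*(g + 3)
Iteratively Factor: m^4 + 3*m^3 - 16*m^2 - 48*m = (m)*(m^3 + 3*m^2 - 16*m - 48) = m*(m + 3)*(m^2 - 16) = m*(m - 4)*(m + 3)*(m + 4)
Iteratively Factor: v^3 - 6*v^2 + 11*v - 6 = (v - 2)*(v^2 - 4*v + 3) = (v - 2)*(v - 1)*(v - 3)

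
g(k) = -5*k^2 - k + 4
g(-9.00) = -392.00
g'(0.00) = -1.00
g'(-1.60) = 15.00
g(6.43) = -209.15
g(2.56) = -31.33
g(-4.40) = -88.40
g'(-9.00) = 89.00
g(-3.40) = -50.40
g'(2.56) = -26.60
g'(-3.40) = 33.00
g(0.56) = 1.87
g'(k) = -10*k - 1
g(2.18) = -21.94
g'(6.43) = -65.30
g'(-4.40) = 43.00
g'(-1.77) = 16.70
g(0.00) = 4.00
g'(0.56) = -6.60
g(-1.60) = -7.20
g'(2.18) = -22.80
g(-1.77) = -9.89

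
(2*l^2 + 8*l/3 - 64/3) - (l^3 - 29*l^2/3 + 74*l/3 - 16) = -l^3 + 35*l^2/3 - 22*l - 16/3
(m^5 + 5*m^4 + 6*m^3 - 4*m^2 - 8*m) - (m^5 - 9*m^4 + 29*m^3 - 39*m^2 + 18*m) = 14*m^4 - 23*m^3 + 35*m^2 - 26*m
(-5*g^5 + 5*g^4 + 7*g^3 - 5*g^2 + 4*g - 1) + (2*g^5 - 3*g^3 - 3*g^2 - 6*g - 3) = -3*g^5 + 5*g^4 + 4*g^3 - 8*g^2 - 2*g - 4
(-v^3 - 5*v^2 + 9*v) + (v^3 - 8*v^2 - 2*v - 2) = -13*v^2 + 7*v - 2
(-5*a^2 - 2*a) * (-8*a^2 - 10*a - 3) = 40*a^4 + 66*a^3 + 35*a^2 + 6*a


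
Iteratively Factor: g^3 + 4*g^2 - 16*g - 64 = (g - 4)*(g^2 + 8*g + 16) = (g - 4)*(g + 4)*(g + 4)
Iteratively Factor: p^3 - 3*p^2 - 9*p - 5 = (p + 1)*(p^2 - 4*p - 5) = (p - 5)*(p + 1)*(p + 1)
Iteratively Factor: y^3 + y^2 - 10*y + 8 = (y - 2)*(y^2 + 3*y - 4) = (y - 2)*(y - 1)*(y + 4)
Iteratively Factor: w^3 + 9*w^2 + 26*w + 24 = (w + 3)*(w^2 + 6*w + 8) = (w + 2)*(w + 3)*(w + 4)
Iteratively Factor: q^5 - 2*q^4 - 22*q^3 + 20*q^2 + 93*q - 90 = (q - 5)*(q^4 + 3*q^3 - 7*q^2 - 15*q + 18) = (q - 5)*(q + 3)*(q^3 - 7*q + 6) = (q - 5)*(q - 1)*(q + 3)*(q^2 + q - 6) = (q - 5)*(q - 2)*(q - 1)*(q + 3)*(q + 3)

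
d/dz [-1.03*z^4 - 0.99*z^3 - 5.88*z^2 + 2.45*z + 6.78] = -4.12*z^3 - 2.97*z^2 - 11.76*z + 2.45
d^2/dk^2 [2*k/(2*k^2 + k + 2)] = 4*(k*(4*k + 1)^2 - (6*k + 1)*(2*k^2 + k + 2))/(2*k^2 + k + 2)^3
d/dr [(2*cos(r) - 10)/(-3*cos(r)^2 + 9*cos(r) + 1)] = 2*(-3*cos(r)^2 + 30*cos(r) - 46)*sin(r)/(3*sin(r)^2 + 9*cos(r) - 2)^2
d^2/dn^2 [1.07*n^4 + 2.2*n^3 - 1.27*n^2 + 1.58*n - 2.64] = 12.84*n^2 + 13.2*n - 2.54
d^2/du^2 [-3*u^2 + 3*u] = -6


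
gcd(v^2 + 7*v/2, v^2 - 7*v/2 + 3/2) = 1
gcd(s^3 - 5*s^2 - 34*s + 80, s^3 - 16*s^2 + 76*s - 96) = s^2 - 10*s + 16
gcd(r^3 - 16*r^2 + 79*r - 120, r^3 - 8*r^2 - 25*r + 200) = r^2 - 13*r + 40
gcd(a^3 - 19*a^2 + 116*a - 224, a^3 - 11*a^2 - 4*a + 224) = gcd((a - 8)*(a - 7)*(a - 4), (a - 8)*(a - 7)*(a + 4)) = a^2 - 15*a + 56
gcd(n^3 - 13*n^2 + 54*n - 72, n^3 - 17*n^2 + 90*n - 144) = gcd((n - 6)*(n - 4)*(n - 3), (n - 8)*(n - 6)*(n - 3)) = n^2 - 9*n + 18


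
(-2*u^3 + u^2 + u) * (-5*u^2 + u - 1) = 10*u^5 - 7*u^4 - 2*u^3 - u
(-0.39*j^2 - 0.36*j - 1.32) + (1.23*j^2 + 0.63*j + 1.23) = 0.84*j^2 + 0.27*j - 0.0900000000000001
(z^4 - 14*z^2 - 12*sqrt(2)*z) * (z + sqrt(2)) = z^5 + sqrt(2)*z^4 - 14*z^3 - 26*sqrt(2)*z^2 - 24*z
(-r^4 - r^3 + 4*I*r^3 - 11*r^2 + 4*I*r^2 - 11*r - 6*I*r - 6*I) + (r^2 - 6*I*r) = -r^4 - r^3 + 4*I*r^3 - 10*r^2 + 4*I*r^2 - 11*r - 12*I*r - 6*I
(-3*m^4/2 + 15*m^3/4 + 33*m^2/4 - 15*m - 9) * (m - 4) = -3*m^5/2 + 39*m^4/4 - 27*m^3/4 - 48*m^2 + 51*m + 36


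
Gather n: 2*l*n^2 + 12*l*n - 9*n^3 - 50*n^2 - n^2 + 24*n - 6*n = -9*n^3 + n^2*(2*l - 51) + n*(12*l + 18)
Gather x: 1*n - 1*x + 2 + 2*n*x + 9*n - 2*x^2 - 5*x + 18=10*n - 2*x^2 + x*(2*n - 6) + 20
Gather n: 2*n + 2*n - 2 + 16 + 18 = 4*n + 32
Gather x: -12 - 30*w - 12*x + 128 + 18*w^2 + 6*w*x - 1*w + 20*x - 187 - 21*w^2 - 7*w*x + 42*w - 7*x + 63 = -3*w^2 + 11*w + x*(1 - w) - 8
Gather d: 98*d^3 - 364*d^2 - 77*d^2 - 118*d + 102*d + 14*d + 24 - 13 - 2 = 98*d^3 - 441*d^2 - 2*d + 9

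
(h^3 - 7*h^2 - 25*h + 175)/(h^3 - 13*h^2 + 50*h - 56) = (h^2 - 25)/(h^2 - 6*h + 8)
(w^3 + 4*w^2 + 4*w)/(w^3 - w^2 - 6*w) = (w + 2)/(w - 3)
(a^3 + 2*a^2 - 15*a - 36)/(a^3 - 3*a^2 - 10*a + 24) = (a + 3)/(a - 2)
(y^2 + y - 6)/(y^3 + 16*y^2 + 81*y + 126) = (y - 2)/(y^2 + 13*y + 42)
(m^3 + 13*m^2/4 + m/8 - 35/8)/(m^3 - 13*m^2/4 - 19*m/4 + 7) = (m + 5/2)/(m - 4)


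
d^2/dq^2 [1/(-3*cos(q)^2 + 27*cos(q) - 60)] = (4*sin(q)^4/3 - sin(q)^2 + 285*cos(q)/4 - 9*cos(3*q)/4 - 41)/((cos(q) - 5)^3*(cos(q) - 4)^3)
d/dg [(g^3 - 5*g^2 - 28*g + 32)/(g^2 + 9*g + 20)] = (g^2 + 10*g - 53)/(g^2 + 10*g + 25)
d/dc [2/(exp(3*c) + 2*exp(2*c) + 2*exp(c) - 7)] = (-6*exp(2*c) - 8*exp(c) - 4)*exp(c)/(exp(3*c) + 2*exp(2*c) + 2*exp(c) - 7)^2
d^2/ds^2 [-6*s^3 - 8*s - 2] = -36*s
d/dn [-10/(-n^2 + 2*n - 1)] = 20*(1 - n)/(n^2 - 2*n + 1)^2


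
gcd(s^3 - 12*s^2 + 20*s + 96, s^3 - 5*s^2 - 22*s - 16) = s^2 - 6*s - 16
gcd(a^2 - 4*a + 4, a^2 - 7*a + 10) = a - 2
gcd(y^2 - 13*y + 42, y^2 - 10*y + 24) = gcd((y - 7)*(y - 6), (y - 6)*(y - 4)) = y - 6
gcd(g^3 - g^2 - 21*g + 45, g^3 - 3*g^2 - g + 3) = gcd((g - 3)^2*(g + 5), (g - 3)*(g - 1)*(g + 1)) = g - 3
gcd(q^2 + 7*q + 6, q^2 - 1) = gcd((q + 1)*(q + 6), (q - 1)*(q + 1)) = q + 1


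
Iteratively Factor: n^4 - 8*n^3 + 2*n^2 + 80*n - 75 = (n - 5)*(n^3 - 3*n^2 - 13*n + 15) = (n - 5)^2*(n^2 + 2*n - 3) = (n - 5)^2*(n + 3)*(n - 1)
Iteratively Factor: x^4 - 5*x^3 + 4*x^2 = (x)*(x^3 - 5*x^2 + 4*x) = x*(x - 4)*(x^2 - x) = x^2*(x - 4)*(x - 1)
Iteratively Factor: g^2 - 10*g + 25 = (g - 5)*(g - 5)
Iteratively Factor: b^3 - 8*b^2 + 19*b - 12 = (b - 3)*(b^2 - 5*b + 4) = (b - 3)*(b - 1)*(b - 4)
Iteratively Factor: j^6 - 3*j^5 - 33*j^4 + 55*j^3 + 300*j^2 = (j - 5)*(j^5 + 2*j^4 - 23*j^3 - 60*j^2) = j*(j - 5)*(j^4 + 2*j^3 - 23*j^2 - 60*j) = j*(j - 5)^2*(j^3 + 7*j^2 + 12*j) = j*(j - 5)^2*(j + 4)*(j^2 + 3*j) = j*(j - 5)^2*(j + 3)*(j + 4)*(j)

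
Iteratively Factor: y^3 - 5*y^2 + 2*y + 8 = (y + 1)*(y^2 - 6*y + 8) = (y - 4)*(y + 1)*(y - 2)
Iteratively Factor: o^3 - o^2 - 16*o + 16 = (o + 4)*(o^2 - 5*o + 4) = (o - 4)*(o + 4)*(o - 1)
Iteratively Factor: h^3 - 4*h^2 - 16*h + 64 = (h - 4)*(h^2 - 16) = (h - 4)*(h + 4)*(h - 4)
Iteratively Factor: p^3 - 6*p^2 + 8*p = (p)*(p^2 - 6*p + 8) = p*(p - 4)*(p - 2)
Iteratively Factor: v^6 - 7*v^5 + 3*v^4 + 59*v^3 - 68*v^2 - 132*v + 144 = (v + 2)*(v^5 - 9*v^4 + 21*v^3 + 17*v^2 - 102*v + 72) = (v - 3)*(v + 2)*(v^4 - 6*v^3 + 3*v^2 + 26*v - 24) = (v - 3)*(v + 2)^2*(v^3 - 8*v^2 + 19*v - 12) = (v - 3)*(v - 1)*(v + 2)^2*(v^2 - 7*v + 12) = (v - 3)^2*(v - 1)*(v + 2)^2*(v - 4)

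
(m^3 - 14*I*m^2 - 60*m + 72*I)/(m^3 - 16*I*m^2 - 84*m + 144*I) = (m - 2*I)/(m - 4*I)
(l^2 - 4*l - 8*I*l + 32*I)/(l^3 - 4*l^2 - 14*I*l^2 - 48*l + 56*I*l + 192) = 1/(l - 6*I)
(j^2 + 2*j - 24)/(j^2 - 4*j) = (j + 6)/j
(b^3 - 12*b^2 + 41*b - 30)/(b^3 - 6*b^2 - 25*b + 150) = (b - 1)/(b + 5)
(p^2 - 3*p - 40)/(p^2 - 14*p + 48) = (p + 5)/(p - 6)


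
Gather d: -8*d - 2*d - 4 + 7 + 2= 5 - 10*d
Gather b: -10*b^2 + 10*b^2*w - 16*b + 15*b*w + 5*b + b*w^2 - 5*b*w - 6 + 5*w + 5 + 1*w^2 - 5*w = b^2*(10*w - 10) + b*(w^2 + 10*w - 11) + w^2 - 1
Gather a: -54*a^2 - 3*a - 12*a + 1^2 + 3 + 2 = -54*a^2 - 15*a + 6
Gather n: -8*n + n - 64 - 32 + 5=-7*n - 91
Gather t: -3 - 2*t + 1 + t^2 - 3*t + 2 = t^2 - 5*t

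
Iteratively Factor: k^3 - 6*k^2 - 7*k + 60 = (k - 5)*(k^2 - k - 12) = (k - 5)*(k + 3)*(k - 4)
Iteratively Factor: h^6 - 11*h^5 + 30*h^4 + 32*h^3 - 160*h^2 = (h - 5)*(h^5 - 6*h^4 + 32*h^2) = (h - 5)*(h - 4)*(h^4 - 2*h^3 - 8*h^2) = h*(h - 5)*(h - 4)*(h^3 - 2*h^2 - 8*h) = h*(h - 5)*(h - 4)*(h + 2)*(h^2 - 4*h) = h*(h - 5)*(h - 4)^2*(h + 2)*(h)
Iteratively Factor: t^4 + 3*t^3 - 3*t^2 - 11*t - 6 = (t - 2)*(t^3 + 5*t^2 + 7*t + 3) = (t - 2)*(t + 1)*(t^2 + 4*t + 3) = (t - 2)*(t + 1)^2*(t + 3)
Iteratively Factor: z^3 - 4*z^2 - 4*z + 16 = (z - 4)*(z^2 - 4) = (z - 4)*(z + 2)*(z - 2)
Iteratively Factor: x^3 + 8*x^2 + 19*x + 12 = (x + 4)*(x^2 + 4*x + 3) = (x + 1)*(x + 4)*(x + 3)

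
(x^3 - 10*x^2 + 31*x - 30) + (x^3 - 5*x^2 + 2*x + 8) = 2*x^3 - 15*x^2 + 33*x - 22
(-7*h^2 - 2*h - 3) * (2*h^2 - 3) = -14*h^4 - 4*h^3 + 15*h^2 + 6*h + 9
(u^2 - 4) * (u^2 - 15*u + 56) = u^4 - 15*u^3 + 52*u^2 + 60*u - 224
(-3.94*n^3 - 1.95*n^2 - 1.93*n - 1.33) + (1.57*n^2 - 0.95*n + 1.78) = -3.94*n^3 - 0.38*n^2 - 2.88*n + 0.45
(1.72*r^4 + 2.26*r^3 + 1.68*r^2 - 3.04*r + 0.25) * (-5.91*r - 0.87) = -10.1652*r^5 - 14.853*r^4 - 11.895*r^3 + 16.5048*r^2 + 1.1673*r - 0.2175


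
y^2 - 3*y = y*(y - 3)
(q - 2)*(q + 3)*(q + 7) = q^3 + 8*q^2 + q - 42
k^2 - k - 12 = (k - 4)*(k + 3)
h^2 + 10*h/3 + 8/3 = (h + 4/3)*(h + 2)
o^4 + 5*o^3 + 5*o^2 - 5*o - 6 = (o - 1)*(o + 1)*(o + 2)*(o + 3)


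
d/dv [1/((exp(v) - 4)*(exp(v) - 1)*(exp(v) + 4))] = -((exp(v) - 4)*(exp(v) - 1) + (exp(v) - 4)*(exp(v) + 4) + (exp(v) - 1)*(exp(v) + 4))/(4*(exp(v) - 4)^2*(exp(v) + 4)^2*sinh(v/2)^2)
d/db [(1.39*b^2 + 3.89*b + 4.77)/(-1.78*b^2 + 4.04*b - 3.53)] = (12.5398*b^2 + 7.1678*b - 33.0025)/(3.1684*b^4 - 14.3824*b^3 + 28.8884*b^2 - 28.5224*b + 12.4609)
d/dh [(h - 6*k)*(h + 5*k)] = 2*h - k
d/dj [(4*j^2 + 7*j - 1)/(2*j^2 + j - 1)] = 2*(-5*j^2 - 2*j - 3)/(4*j^4 + 4*j^3 - 3*j^2 - 2*j + 1)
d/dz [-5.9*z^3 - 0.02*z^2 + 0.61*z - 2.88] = -17.7*z^2 - 0.04*z + 0.61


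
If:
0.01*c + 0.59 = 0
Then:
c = -59.00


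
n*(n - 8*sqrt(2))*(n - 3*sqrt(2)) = n^3 - 11*sqrt(2)*n^2 + 48*n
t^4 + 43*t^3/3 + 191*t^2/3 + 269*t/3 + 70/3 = (t + 1/3)*(t + 2)*(t + 5)*(t + 7)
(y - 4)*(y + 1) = y^2 - 3*y - 4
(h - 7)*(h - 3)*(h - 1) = h^3 - 11*h^2 + 31*h - 21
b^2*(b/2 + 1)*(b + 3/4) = b^4/2 + 11*b^3/8 + 3*b^2/4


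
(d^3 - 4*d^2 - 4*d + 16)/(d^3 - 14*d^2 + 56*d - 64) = (d + 2)/(d - 8)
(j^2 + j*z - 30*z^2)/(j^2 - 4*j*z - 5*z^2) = (j + 6*z)/(j + z)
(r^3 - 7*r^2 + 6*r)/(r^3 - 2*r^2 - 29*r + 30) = r/(r + 5)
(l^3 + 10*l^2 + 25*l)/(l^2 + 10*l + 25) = l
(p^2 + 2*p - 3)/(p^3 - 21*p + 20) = (p + 3)/(p^2 + p - 20)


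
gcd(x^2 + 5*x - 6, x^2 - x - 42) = x + 6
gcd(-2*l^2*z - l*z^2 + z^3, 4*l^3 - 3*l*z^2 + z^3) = -2*l^2 - l*z + z^2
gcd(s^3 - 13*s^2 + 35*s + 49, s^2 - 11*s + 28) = s - 7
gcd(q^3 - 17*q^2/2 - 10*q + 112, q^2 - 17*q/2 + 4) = q - 8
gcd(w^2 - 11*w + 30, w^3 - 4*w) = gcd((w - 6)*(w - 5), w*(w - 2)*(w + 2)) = 1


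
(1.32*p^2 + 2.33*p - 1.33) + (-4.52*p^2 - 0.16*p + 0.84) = -3.2*p^2 + 2.17*p - 0.49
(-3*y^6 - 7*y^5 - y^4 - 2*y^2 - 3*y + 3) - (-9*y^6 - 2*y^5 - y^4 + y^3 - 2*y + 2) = 6*y^6 - 5*y^5 - y^3 - 2*y^2 - y + 1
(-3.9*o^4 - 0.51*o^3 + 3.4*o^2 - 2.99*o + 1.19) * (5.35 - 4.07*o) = 15.873*o^5 - 18.7893*o^4 - 16.5665*o^3 + 30.3593*o^2 - 20.8398*o + 6.3665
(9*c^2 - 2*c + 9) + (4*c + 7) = 9*c^2 + 2*c + 16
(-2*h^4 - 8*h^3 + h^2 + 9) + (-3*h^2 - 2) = -2*h^4 - 8*h^3 - 2*h^2 + 7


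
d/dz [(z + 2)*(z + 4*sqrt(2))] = 2*z + 2 + 4*sqrt(2)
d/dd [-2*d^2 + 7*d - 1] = 7 - 4*d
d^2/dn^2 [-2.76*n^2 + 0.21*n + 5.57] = -5.52000000000000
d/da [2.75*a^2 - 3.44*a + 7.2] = 5.5*a - 3.44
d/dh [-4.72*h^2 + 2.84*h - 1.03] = 2.84 - 9.44*h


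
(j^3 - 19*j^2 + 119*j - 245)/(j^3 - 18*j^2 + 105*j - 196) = (j - 5)/(j - 4)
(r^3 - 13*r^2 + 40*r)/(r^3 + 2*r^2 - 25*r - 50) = r*(r - 8)/(r^2 + 7*r + 10)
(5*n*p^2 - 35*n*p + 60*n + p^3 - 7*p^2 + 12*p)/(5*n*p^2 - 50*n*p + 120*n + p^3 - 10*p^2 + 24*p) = (p - 3)/(p - 6)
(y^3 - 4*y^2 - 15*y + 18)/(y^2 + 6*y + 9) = (y^2 - 7*y + 6)/(y + 3)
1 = 1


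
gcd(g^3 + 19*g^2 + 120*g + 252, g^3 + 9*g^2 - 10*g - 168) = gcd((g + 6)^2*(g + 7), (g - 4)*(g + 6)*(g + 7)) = g^2 + 13*g + 42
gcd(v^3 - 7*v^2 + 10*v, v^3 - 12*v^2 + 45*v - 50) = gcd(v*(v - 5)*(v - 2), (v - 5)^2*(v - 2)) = v^2 - 7*v + 10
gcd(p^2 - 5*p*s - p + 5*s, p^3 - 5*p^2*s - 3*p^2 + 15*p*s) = p - 5*s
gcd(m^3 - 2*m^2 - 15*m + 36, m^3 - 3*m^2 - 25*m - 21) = 1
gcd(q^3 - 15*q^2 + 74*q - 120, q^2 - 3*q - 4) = q - 4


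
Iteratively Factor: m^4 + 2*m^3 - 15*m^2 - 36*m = (m + 3)*(m^3 - m^2 - 12*m) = m*(m + 3)*(m^2 - m - 12) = m*(m + 3)^2*(m - 4)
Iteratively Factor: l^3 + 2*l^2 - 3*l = (l)*(l^2 + 2*l - 3) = l*(l + 3)*(l - 1)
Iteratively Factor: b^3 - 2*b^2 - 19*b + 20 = (b + 4)*(b^2 - 6*b + 5) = (b - 5)*(b + 4)*(b - 1)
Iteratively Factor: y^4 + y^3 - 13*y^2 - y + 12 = (y + 1)*(y^3 - 13*y + 12) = (y - 1)*(y + 1)*(y^2 + y - 12) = (y - 3)*(y - 1)*(y + 1)*(y + 4)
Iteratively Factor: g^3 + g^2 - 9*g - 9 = (g - 3)*(g^2 + 4*g + 3) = (g - 3)*(g + 1)*(g + 3)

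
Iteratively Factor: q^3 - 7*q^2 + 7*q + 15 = (q - 3)*(q^2 - 4*q - 5) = (q - 3)*(q + 1)*(q - 5)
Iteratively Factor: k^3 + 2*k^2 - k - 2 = (k + 1)*(k^2 + k - 2) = (k - 1)*(k + 1)*(k + 2)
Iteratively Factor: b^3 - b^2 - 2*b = (b)*(b^2 - b - 2) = b*(b + 1)*(b - 2)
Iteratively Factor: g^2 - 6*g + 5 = (g - 5)*(g - 1)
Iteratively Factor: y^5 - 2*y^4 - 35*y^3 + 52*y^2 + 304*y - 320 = (y - 1)*(y^4 - y^3 - 36*y^2 + 16*y + 320) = (y - 4)*(y - 1)*(y^3 + 3*y^2 - 24*y - 80) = (y - 4)*(y - 1)*(y + 4)*(y^2 - y - 20) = (y - 4)*(y - 1)*(y + 4)^2*(y - 5)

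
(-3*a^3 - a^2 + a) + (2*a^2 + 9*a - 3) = -3*a^3 + a^2 + 10*a - 3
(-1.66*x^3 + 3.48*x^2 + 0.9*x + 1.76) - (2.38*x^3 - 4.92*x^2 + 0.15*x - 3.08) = -4.04*x^3 + 8.4*x^2 + 0.75*x + 4.84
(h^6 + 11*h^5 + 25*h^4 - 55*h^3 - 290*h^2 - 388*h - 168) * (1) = h^6 + 11*h^5 + 25*h^4 - 55*h^3 - 290*h^2 - 388*h - 168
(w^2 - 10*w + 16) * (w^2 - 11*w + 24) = w^4 - 21*w^3 + 150*w^2 - 416*w + 384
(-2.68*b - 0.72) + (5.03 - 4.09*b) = 4.31 - 6.77*b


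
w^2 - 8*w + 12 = (w - 6)*(w - 2)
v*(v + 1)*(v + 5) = v^3 + 6*v^2 + 5*v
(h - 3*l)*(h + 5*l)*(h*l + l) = h^3*l + 2*h^2*l^2 + h^2*l - 15*h*l^3 + 2*h*l^2 - 15*l^3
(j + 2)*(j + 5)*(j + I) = j^3 + 7*j^2 + I*j^2 + 10*j + 7*I*j + 10*I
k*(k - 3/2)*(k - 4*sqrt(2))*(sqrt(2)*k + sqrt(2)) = sqrt(2)*k^4 - 8*k^3 - sqrt(2)*k^3/2 - 3*sqrt(2)*k^2/2 + 4*k^2 + 12*k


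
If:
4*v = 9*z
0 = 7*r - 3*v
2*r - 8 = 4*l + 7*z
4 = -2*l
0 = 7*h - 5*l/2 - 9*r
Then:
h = -5/7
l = -2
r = 0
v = 0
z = 0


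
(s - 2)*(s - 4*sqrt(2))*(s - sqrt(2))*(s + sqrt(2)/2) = s^4 - 9*sqrt(2)*s^3/2 - 2*s^3 + 3*s^2 + 9*sqrt(2)*s^2 - 6*s + 4*sqrt(2)*s - 8*sqrt(2)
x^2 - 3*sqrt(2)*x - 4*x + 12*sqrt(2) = (x - 4)*(x - 3*sqrt(2))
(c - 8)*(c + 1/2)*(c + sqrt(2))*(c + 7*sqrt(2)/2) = c^4 - 15*c^3/2 + 9*sqrt(2)*c^3/2 - 135*sqrt(2)*c^2/4 + 3*c^2 - 105*c/2 - 18*sqrt(2)*c - 28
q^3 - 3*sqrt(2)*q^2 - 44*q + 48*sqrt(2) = (q - 6*sqrt(2))*(q - sqrt(2))*(q + 4*sqrt(2))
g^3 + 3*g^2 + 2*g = g*(g + 1)*(g + 2)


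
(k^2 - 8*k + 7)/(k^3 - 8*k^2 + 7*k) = 1/k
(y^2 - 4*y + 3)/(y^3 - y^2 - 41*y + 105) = (y - 1)/(y^2 + 2*y - 35)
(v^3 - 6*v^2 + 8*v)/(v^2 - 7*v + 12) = v*(v - 2)/(v - 3)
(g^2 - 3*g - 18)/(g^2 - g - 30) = (g + 3)/(g + 5)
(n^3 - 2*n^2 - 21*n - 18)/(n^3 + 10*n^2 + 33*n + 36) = (n^2 - 5*n - 6)/(n^2 + 7*n + 12)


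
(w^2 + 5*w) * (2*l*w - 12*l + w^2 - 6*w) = 2*l*w^3 - 2*l*w^2 - 60*l*w + w^4 - w^3 - 30*w^2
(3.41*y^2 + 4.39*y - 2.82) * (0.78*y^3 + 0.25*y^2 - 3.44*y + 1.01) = 2.6598*y^5 + 4.2767*y^4 - 12.8325*y^3 - 12.3625*y^2 + 14.1347*y - 2.8482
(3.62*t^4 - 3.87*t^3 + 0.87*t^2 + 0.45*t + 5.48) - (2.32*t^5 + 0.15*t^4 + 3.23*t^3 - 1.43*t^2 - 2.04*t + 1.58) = -2.32*t^5 + 3.47*t^4 - 7.1*t^3 + 2.3*t^2 + 2.49*t + 3.9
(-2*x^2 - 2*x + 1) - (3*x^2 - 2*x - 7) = 8 - 5*x^2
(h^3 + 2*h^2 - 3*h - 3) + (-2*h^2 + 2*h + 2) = h^3 - h - 1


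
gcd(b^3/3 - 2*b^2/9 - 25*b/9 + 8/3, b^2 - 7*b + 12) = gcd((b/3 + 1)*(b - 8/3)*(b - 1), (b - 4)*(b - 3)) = 1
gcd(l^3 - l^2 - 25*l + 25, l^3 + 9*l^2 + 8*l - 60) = l + 5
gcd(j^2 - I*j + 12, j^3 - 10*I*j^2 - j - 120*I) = j + 3*I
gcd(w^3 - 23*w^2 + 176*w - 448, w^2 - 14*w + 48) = w - 8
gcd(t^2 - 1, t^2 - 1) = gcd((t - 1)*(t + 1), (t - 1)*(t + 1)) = t^2 - 1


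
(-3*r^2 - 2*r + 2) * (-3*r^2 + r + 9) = 9*r^4 + 3*r^3 - 35*r^2 - 16*r + 18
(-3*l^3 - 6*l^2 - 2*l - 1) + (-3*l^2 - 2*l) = -3*l^3 - 9*l^2 - 4*l - 1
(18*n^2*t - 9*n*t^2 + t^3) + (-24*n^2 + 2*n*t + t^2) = 18*n^2*t - 24*n^2 - 9*n*t^2 + 2*n*t + t^3 + t^2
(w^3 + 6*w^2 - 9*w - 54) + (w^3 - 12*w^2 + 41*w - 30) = 2*w^3 - 6*w^2 + 32*w - 84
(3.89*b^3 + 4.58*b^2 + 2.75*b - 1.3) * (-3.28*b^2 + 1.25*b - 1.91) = -12.7592*b^5 - 10.1599*b^4 - 10.7249*b^3 - 1.0463*b^2 - 6.8775*b + 2.483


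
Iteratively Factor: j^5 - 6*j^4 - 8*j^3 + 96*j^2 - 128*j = (j - 4)*(j^4 - 2*j^3 - 16*j^2 + 32*j) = (j - 4)*(j + 4)*(j^3 - 6*j^2 + 8*j) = (j - 4)^2*(j + 4)*(j^2 - 2*j) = j*(j - 4)^2*(j + 4)*(j - 2)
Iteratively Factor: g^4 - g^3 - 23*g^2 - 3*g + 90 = (g - 2)*(g^3 + g^2 - 21*g - 45) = (g - 5)*(g - 2)*(g^2 + 6*g + 9) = (g - 5)*(g - 2)*(g + 3)*(g + 3)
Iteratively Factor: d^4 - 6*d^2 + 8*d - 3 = (d - 1)*(d^3 + d^2 - 5*d + 3) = (d - 1)*(d + 3)*(d^2 - 2*d + 1) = (d - 1)^2*(d + 3)*(d - 1)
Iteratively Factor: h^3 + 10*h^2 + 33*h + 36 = (h + 3)*(h^2 + 7*h + 12) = (h + 3)*(h + 4)*(h + 3)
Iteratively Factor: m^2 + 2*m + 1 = (m + 1)*(m + 1)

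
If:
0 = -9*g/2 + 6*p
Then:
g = 4*p/3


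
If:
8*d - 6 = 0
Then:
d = 3/4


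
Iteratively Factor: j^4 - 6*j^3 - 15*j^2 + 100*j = (j - 5)*(j^3 - j^2 - 20*j) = (j - 5)*(j + 4)*(j^2 - 5*j) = (j - 5)^2*(j + 4)*(j)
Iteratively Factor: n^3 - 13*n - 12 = (n + 3)*(n^2 - 3*n - 4) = (n - 4)*(n + 3)*(n + 1)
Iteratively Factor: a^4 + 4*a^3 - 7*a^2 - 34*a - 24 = (a + 1)*(a^3 + 3*a^2 - 10*a - 24) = (a + 1)*(a + 4)*(a^2 - a - 6) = (a + 1)*(a + 2)*(a + 4)*(a - 3)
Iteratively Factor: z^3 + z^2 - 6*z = (z - 2)*(z^2 + 3*z) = z*(z - 2)*(z + 3)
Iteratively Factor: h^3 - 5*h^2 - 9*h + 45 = (h - 3)*(h^2 - 2*h - 15) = (h - 3)*(h + 3)*(h - 5)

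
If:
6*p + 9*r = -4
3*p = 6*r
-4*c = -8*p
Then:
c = -16/21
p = -8/21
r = -4/21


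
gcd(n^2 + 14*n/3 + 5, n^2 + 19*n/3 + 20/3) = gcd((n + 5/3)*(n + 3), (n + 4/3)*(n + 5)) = 1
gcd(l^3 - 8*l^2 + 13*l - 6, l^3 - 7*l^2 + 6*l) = l^2 - 7*l + 6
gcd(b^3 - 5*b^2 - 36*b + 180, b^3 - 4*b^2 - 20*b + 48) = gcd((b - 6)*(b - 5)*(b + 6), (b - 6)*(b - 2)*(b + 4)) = b - 6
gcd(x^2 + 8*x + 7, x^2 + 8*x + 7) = x^2 + 8*x + 7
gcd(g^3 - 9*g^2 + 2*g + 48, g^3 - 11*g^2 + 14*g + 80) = g^2 - 6*g - 16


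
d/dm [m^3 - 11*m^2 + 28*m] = 3*m^2 - 22*m + 28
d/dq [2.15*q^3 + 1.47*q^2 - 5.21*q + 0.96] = 6.45*q^2 + 2.94*q - 5.21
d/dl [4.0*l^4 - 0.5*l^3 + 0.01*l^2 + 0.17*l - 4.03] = 16.0*l^3 - 1.5*l^2 + 0.02*l + 0.17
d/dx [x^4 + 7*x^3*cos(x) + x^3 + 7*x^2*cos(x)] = x*(-7*x^2*sin(x) + 4*x^2 - 7*x*sin(x) + 21*x*cos(x) + 3*x + 14*cos(x))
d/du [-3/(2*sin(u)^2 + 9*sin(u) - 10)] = 3*(4*sin(u) + 9)*cos(u)/(9*sin(u) - cos(2*u) - 9)^2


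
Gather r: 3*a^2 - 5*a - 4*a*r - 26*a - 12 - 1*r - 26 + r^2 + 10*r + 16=3*a^2 - 31*a + r^2 + r*(9 - 4*a) - 22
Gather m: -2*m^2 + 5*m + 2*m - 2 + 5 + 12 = -2*m^2 + 7*m + 15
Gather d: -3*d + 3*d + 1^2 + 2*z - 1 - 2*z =0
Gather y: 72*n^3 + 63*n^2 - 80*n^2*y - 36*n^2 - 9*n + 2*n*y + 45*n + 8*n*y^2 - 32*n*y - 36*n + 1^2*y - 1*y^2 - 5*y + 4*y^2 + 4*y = 72*n^3 + 27*n^2 + y^2*(8*n + 3) + y*(-80*n^2 - 30*n)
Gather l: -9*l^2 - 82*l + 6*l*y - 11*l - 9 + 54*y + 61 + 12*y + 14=-9*l^2 + l*(6*y - 93) + 66*y + 66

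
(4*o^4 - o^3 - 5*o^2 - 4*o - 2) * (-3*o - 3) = -12*o^5 - 9*o^4 + 18*o^3 + 27*o^2 + 18*o + 6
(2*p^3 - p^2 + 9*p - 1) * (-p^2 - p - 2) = -2*p^5 - p^4 - 12*p^3 - 6*p^2 - 17*p + 2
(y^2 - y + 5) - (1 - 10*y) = y^2 + 9*y + 4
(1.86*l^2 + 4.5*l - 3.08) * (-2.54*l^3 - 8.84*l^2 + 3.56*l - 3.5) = -4.7244*l^5 - 27.8724*l^4 - 25.3352*l^3 + 36.7372*l^2 - 26.7148*l + 10.78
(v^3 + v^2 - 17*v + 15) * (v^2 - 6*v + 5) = v^5 - 5*v^4 - 18*v^3 + 122*v^2 - 175*v + 75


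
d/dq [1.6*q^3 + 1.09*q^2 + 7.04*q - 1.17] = 4.8*q^2 + 2.18*q + 7.04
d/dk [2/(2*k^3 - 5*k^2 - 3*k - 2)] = 2*(-6*k^2 + 10*k + 3)/(-2*k^3 + 5*k^2 + 3*k + 2)^2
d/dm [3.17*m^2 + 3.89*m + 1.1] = 6.34*m + 3.89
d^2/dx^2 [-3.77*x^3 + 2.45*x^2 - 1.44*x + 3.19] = 4.9 - 22.62*x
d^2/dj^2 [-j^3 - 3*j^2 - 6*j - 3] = -6*j - 6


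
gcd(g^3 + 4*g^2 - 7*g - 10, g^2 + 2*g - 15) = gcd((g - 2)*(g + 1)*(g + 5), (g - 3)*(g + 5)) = g + 5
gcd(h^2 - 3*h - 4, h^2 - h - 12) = h - 4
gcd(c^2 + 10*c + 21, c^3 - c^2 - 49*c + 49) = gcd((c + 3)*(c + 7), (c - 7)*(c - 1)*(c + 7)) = c + 7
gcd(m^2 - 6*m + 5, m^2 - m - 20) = m - 5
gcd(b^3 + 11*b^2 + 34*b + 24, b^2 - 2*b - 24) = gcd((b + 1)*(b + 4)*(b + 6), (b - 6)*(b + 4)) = b + 4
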